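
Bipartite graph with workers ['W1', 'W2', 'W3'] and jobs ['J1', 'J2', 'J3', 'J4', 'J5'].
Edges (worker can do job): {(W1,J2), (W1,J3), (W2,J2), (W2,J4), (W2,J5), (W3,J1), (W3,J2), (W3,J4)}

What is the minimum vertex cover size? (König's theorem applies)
Minimum vertex cover size = 3

By König's theorem: in bipartite graphs,
min vertex cover = max matching = 3

Maximum matching has size 3, so minimum vertex cover also has size 3.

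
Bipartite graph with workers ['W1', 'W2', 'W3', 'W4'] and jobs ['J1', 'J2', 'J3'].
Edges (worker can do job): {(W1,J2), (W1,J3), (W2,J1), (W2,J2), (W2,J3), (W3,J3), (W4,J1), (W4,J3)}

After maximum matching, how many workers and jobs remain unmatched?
Unmatched: 1 workers, 0 jobs

Maximum matching size: 3
Workers: 4 total, 3 matched, 1 unmatched
Jobs: 3 total, 3 matched, 0 unmatched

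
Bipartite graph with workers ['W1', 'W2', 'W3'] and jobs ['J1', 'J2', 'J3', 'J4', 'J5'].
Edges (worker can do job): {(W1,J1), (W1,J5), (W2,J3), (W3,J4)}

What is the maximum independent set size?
Maximum independent set = 5

By König's theorem:
- Min vertex cover = Max matching = 3
- Max independent set = Total vertices - Min vertex cover
- Max independent set = 8 - 3 = 5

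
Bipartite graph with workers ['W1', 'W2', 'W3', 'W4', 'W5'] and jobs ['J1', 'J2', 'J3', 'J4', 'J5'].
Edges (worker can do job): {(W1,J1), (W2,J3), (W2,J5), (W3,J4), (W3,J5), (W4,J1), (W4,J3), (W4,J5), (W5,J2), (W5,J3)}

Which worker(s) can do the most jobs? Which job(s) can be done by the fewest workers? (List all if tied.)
Most versatile: W4 (3 jobs); Least covered: J2, J4 (1 workers)

Worker degrees (jobs they can do): W1:1, W2:2, W3:2, W4:3, W5:2
Job degrees (workers who can do it): J1:2, J2:1, J3:3, J4:1, J5:3

Maximum worker degree is 3, achieved by: W4
Minimum job degree is 1, achieved by: J2, J4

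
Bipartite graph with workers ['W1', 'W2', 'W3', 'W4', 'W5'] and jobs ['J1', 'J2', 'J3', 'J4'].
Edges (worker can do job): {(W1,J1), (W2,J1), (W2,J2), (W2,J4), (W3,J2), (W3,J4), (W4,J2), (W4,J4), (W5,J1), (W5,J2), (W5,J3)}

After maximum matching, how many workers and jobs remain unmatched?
Unmatched: 1 workers, 0 jobs

Maximum matching size: 4
Workers: 5 total, 4 matched, 1 unmatched
Jobs: 4 total, 4 matched, 0 unmatched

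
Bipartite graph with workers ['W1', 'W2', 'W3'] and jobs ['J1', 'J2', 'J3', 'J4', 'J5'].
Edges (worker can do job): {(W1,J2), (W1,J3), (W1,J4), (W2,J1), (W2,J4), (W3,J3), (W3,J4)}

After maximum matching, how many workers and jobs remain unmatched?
Unmatched: 0 workers, 2 jobs

Maximum matching size: 3
Workers: 3 total, 3 matched, 0 unmatched
Jobs: 5 total, 3 matched, 2 unmatched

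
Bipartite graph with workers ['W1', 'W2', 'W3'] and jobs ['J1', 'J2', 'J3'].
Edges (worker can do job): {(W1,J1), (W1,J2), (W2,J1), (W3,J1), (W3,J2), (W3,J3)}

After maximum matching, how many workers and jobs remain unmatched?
Unmatched: 0 workers, 0 jobs

Maximum matching size: 3
Workers: 3 total, 3 matched, 0 unmatched
Jobs: 3 total, 3 matched, 0 unmatched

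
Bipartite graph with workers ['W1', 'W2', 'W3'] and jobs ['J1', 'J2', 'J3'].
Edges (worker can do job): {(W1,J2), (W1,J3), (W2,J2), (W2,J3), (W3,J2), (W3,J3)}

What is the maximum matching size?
Maximum matching size = 2

Maximum matching: {(W1,J3), (W3,J2)}
Size: 2

This assigns 2 workers to 2 distinct jobs.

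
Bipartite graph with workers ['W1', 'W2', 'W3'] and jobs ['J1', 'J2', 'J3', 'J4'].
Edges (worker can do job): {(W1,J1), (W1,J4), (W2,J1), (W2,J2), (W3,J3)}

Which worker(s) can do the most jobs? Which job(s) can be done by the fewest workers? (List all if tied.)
Most versatile: W1, W2 (2 jobs); Least covered: J2, J3, J4 (1 workers)

Worker degrees (jobs they can do): W1:2, W2:2, W3:1
Job degrees (workers who can do it): J1:2, J2:1, J3:1, J4:1

Maximum worker degree is 2, achieved by: W1, W2
Minimum job degree is 1, achieved by: J2, J3, J4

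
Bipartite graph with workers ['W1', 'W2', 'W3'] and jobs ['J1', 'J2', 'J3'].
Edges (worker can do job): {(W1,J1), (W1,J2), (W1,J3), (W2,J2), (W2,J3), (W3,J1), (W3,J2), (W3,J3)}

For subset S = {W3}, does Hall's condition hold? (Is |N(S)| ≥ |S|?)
Yes: |N(S)| = 3, |S| = 1

Subset S = {W3}
Neighbors N(S) = {J1, J2, J3}

|N(S)| = 3, |S| = 1
Hall's condition: |N(S)| ≥ |S| is satisfied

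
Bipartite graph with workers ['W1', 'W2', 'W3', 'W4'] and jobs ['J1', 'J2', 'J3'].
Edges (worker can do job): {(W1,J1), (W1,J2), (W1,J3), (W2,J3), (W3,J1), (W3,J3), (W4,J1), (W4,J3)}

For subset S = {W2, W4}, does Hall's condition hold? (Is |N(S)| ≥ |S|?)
Yes: |N(S)| = 2, |S| = 2

Subset S = {W2, W4}
Neighbors N(S) = {J1, J3}

|N(S)| = 2, |S| = 2
Hall's condition: |N(S)| ≥ |S| is satisfied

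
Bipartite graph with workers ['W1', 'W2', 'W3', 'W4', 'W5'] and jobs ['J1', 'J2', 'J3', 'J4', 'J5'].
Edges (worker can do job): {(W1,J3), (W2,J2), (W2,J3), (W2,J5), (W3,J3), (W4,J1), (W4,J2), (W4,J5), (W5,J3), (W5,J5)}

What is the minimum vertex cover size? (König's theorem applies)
Minimum vertex cover size = 4

By König's theorem: in bipartite graphs,
min vertex cover = max matching = 4

Maximum matching has size 4, so minimum vertex cover also has size 4.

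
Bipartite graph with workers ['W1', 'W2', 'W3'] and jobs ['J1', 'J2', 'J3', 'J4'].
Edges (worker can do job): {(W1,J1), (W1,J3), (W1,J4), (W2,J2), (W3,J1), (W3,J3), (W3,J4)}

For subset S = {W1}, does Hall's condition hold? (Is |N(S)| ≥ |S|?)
Yes: |N(S)| = 3, |S| = 1

Subset S = {W1}
Neighbors N(S) = {J1, J3, J4}

|N(S)| = 3, |S| = 1
Hall's condition: |N(S)| ≥ |S| is satisfied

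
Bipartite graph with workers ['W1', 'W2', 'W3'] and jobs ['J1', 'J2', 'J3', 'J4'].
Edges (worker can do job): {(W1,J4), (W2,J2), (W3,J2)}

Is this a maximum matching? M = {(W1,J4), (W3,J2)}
Yes, size 2 is maximum

Proposed matching has size 2.
Maximum matching size for this graph: 2.

This is a maximum matching.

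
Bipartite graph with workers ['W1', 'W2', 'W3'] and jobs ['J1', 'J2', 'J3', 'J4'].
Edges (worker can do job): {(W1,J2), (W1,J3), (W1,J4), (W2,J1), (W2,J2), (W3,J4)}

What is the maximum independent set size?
Maximum independent set = 4

By König's theorem:
- Min vertex cover = Max matching = 3
- Max independent set = Total vertices - Min vertex cover
- Max independent set = 7 - 3 = 4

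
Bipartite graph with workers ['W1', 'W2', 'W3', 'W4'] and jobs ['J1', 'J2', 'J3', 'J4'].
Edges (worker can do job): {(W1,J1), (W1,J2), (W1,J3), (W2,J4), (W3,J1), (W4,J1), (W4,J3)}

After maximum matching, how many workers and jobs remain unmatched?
Unmatched: 0 workers, 0 jobs

Maximum matching size: 4
Workers: 4 total, 4 matched, 0 unmatched
Jobs: 4 total, 4 matched, 0 unmatched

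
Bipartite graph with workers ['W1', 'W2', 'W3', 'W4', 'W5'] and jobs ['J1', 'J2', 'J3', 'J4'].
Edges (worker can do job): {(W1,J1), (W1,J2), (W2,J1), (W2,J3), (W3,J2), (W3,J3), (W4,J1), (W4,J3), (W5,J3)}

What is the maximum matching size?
Maximum matching size = 3

Maximum matching: {(W1,J2), (W3,J3), (W4,J1)}
Size: 3

This assigns 3 workers to 3 distinct jobs.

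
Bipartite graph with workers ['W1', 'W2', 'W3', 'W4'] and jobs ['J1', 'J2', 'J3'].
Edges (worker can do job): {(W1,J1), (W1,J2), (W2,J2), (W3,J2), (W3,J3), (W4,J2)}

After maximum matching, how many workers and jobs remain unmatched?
Unmatched: 1 workers, 0 jobs

Maximum matching size: 3
Workers: 4 total, 3 matched, 1 unmatched
Jobs: 3 total, 3 matched, 0 unmatched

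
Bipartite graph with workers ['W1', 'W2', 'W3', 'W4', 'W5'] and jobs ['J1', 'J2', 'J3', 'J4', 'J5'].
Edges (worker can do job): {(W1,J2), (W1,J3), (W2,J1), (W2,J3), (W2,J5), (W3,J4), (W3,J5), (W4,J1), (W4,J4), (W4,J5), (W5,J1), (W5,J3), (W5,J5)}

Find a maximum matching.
Matching: {(W1,J2), (W2,J3), (W3,J4), (W4,J5), (W5,J1)}

Maximum matching (size 5):
  W1 → J2
  W2 → J3
  W3 → J4
  W4 → J5
  W5 → J1

Each worker is assigned to at most one job, and each job to at most one worker.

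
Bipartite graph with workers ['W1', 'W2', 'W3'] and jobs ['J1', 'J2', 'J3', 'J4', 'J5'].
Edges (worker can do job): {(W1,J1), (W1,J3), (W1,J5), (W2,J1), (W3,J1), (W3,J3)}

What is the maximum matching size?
Maximum matching size = 3

Maximum matching: {(W1,J5), (W2,J1), (W3,J3)}
Size: 3

This assigns 3 workers to 3 distinct jobs.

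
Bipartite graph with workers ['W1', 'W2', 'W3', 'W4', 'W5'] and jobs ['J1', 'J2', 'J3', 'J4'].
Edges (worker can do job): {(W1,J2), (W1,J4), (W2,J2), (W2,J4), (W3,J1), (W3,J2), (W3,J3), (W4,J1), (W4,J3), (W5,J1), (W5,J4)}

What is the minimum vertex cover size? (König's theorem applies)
Minimum vertex cover size = 4

By König's theorem: in bipartite graphs,
min vertex cover = max matching = 4

Maximum matching has size 4, so minimum vertex cover also has size 4.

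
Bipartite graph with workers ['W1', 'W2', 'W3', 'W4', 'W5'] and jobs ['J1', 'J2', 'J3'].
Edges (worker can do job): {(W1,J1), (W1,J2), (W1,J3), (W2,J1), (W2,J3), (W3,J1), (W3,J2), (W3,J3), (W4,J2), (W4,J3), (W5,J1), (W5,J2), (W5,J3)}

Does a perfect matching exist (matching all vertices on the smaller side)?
Yes, perfect matching exists (size 3)

Perfect matching: {(W3,J1), (W4,J3), (W5,J2)}
All 3 vertices on the smaller side are matched.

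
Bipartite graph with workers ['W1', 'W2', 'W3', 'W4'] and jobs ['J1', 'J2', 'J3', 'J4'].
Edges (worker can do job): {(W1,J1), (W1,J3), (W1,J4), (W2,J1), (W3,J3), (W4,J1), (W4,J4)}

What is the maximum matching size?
Maximum matching size = 3

Maximum matching: {(W1,J1), (W3,J3), (W4,J4)}
Size: 3

This assigns 3 workers to 3 distinct jobs.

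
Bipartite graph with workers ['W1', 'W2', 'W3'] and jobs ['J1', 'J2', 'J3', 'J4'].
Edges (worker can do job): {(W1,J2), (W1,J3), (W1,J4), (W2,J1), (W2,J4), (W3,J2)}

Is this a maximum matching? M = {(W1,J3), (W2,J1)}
No, size 2 is not maximum

Proposed matching has size 2.
Maximum matching size for this graph: 3.

This is NOT maximum - can be improved to size 3.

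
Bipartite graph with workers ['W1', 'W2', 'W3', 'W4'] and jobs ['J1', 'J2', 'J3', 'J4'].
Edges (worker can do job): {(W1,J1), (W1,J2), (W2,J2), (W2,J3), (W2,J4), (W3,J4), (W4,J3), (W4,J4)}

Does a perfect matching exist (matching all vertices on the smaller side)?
Yes, perfect matching exists (size 4)

Perfect matching: {(W1,J1), (W2,J2), (W3,J4), (W4,J3)}
All 4 vertices on the smaller side are matched.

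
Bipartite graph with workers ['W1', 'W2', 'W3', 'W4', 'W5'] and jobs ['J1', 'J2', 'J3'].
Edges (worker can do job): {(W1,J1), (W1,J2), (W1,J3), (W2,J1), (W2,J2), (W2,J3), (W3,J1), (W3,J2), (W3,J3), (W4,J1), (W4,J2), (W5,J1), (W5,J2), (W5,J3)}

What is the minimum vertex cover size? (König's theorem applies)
Minimum vertex cover size = 3

By König's theorem: in bipartite graphs,
min vertex cover = max matching = 3

Maximum matching has size 3, so minimum vertex cover also has size 3.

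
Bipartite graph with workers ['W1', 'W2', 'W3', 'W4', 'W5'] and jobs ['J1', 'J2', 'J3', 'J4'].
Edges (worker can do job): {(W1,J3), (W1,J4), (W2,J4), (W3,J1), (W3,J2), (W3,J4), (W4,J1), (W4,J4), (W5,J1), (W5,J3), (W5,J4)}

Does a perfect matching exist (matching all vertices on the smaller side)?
Yes, perfect matching exists (size 4)

Perfect matching: {(W1,J3), (W3,J2), (W4,J1), (W5,J4)}
All 4 vertices on the smaller side are matched.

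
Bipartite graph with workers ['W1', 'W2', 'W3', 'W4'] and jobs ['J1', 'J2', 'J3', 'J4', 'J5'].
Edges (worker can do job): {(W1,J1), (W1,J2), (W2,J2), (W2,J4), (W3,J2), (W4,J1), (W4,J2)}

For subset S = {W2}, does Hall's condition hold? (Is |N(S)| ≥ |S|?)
Yes: |N(S)| = 2, |S| = 1

Subset S = {W2}
Neighbors N(S) = {J2, J4}

|N(S)| = 2, |S| = 1
Hall's condition: |N(S)| ≥ |S| is satisfied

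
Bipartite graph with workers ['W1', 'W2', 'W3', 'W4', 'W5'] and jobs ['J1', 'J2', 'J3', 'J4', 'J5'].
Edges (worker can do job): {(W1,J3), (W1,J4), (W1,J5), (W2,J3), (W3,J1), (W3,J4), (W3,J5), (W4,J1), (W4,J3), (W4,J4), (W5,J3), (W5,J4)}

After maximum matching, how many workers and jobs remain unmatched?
Unmatched: 1 workers, 1 jobs

Maximum matching size: 4
Workers: 5 total, 4 matched, 1 unmatched
Jobs: 5 total, 4 matched, 1 unmatched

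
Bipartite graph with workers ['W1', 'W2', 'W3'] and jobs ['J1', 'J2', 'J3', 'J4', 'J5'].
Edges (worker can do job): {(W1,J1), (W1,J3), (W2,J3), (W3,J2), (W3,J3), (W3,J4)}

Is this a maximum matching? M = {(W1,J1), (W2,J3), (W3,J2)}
Yes, size 3 is maximum

Proposed matching has size 3.
Maximum matching size for this graph: 3.

This is a maximum matching.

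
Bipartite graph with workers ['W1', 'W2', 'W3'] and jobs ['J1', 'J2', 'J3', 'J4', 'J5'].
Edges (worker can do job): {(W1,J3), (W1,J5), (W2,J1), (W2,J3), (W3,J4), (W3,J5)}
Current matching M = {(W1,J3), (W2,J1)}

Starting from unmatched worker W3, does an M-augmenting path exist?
Yes: W3 → J4

An M-augmenting path alternates non-matching / matching edges, starting and ending at unmatched vertices.
Path: W3 → J4
(J4 is unmatched in M, so the path is augmenting.)
Flipping edges along this path would increase |M| from 2 to 3.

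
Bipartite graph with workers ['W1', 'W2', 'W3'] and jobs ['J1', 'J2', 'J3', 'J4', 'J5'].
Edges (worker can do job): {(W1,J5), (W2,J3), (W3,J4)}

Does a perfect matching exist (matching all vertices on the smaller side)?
Yes, perfect matching exists (size 3)

Perfect matching: {(W1,J5), (W2,J3), (W3,J4)}
All 3 vertices on the smaller side are matched.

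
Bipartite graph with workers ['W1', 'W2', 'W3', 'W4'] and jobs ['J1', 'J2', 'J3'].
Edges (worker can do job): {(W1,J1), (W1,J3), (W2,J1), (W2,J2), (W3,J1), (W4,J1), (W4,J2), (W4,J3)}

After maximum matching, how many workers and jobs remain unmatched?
Unmatched: 1 workers, 0 jobs

Maximum matching size: 3
Workers: 4 total, 3 matched, 1 unmatched
Jobs: 3 total, 3 matched, 0 unmatched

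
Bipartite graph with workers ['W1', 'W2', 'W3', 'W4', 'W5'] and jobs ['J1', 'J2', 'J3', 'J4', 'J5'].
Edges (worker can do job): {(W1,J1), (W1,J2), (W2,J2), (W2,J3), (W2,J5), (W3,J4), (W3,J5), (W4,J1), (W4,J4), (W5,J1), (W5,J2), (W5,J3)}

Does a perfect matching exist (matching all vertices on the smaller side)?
Yes, perfect matching exists (size 5)

Perfect matching: {(W1,J1), (W2,J3), (W3,J5), (W4,J4), (W5,J2)}
All 5 vertices on the smaller side are matched.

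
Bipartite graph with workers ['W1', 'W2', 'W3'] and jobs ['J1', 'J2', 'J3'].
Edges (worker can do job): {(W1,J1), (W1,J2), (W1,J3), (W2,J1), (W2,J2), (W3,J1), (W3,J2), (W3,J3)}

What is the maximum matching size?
Maximum matching size = 3

Maximum matching: {(W1,J3), (W2,J1), (W3,J2)}
Size: 3

This assigns 3 workers to 3 distinct jobs.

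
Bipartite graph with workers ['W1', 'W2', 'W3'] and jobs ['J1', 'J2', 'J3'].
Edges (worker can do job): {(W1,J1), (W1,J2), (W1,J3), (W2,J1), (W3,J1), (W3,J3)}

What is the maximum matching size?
Maximum matching size = 3

Maximum matching: {(W1,J2), (W2,J1), (W3,J3)}
Size: 3

This assigns 3 workers to 3 distinct jobs.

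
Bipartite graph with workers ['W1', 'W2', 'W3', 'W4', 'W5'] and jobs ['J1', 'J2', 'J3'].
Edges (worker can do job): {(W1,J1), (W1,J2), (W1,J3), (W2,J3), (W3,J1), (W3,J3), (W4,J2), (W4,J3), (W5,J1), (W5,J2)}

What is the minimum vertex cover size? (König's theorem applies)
Minimum vertex cover size = 3

By König's theorem: in bipartite graphs,
min vertex cover = max matching = 3

Maximum matching has size 3, so minimum vertex cover also has size 3.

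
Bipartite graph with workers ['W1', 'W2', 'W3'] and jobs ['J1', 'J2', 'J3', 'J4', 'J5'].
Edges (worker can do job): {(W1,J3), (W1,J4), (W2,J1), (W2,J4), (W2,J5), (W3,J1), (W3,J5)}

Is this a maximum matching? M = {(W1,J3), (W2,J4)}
No, size 2 is not maximum

Proposed matching has size 2.
Maximum matching size for this graph: 3.

This is NOT maximum - can be improved to size 3.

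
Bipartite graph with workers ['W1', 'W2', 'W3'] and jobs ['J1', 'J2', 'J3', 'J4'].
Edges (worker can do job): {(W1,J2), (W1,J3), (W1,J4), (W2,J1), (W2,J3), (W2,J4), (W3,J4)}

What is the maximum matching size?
Maximum matching size = 3

Maximum matching: {(W1,J2), (W2,J3), (W3,J4)}
Size: 3

This assigns 3 workers to 3 distinct jobs.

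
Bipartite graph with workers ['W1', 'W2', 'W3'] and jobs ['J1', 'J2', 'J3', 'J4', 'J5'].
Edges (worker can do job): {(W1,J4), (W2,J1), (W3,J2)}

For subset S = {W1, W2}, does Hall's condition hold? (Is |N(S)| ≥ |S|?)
Yes: |N(S)| = 2, |S| = 2

Subset S = {W1, W2}
Neighbors N(S) = {J1, J4}

|N(S)| = 2, |S| = 2
Hall's condition: |N(S)| ≥ |S| is satisfied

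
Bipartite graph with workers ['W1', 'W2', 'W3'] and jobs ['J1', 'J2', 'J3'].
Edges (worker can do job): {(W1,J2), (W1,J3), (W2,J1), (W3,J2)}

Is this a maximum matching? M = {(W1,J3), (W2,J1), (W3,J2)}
Yes, size 3 is maximum

Proposed matching has size 3.
Maximum matching size for this graph: 3.

This is a maximum matching.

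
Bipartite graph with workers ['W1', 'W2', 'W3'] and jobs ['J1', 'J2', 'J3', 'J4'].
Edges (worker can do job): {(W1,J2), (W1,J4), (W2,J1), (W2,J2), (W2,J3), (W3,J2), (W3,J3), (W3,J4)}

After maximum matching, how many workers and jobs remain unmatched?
Unmatched: 0 workers, 1 jobs

Maximum matching size: 3
Workers: 3 total, 3 matched, 0 unmatched
Jobs: 4 total, 3 matched, 1 unmatched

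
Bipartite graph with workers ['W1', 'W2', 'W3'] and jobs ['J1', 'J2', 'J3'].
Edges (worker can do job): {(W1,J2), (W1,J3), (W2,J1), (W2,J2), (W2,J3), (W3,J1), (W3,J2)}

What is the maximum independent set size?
Maximum independent set = 3

By König's theorem:
- Min vertex cover = Max matching = 3
- Max independent set = Total vertices - Min vertex cover
- Max independent set = 6 - 3 = 3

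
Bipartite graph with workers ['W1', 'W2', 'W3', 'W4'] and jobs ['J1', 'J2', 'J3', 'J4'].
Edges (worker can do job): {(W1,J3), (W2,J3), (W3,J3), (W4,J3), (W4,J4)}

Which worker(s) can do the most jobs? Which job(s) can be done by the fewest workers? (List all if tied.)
Most versatile: W4 (2 jobs); Least covered: J1, J2 (0 workers)

Worker degrees (jobs they can do): W1:1, W2:1, W3:1, W4:2
Job degrees (workers who can do it): J1:0, J2:0, J3:4, J4:1

Maximum worker degree is 2, achieved by: W4
Minimum job degree is 0, achieved by: J1, J2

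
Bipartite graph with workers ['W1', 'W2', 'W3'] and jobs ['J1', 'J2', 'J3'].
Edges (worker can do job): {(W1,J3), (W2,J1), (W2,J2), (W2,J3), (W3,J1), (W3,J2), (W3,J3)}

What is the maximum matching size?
Maximum matching size = 3

Maximum matching: {(W1,J3), (W2,J1), (W3,J2)}
Size: 3

This assigns 3 workers to 3 distinct jobs.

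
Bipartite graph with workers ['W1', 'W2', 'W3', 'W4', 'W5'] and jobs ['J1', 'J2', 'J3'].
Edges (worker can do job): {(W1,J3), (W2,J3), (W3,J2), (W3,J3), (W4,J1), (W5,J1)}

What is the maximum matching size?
Maximum matching size = 3

Maximum matching: {(W1,J3), (W3,J2), (W5,J1)}
Size: 3

This assigns 3 workers to 3 distinct jobs.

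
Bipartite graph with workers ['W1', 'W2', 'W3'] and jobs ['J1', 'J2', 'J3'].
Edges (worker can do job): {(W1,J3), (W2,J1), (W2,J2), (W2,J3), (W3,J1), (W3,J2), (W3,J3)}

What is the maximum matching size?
Maximum matching size = 3

Maximum matching: {(W1,J3), (W2,J2), (W3,J1)}
Size: 3

This assigns 3 workers to 3 distinct jobs.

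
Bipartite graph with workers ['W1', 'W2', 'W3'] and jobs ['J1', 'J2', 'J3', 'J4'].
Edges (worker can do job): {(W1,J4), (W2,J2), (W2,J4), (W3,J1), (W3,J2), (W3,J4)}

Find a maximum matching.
Matching: {(W1,J4), (W2,J2), (W3,J1)}

Maximum matching (size 3):
  W1 → J4
  W2 → J2
  W3 → J1

Each worker is assigned to at most one job, and each job to at most one worker.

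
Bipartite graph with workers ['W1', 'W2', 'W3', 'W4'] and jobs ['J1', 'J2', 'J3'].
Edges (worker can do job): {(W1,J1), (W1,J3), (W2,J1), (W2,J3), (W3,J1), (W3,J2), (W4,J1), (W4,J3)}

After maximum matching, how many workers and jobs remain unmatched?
Unmatched: 1 workers, 0 jobs

Maximum matching size: 3
Workers: 4 total, 3 matched, 1 unmatched
Jobs: 3 total, 3 matched, 0 unmatched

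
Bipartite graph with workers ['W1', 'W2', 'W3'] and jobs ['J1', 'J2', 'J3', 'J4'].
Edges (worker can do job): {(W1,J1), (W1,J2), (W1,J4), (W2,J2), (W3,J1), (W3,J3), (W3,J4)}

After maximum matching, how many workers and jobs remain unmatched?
Unmatched: 0 workers, 1 jobs

Maximum matching size: 3
Workers: 3 total, 3 matched, 0 unmatched
Jobs: 4 total, 3 matched, 1 unmatched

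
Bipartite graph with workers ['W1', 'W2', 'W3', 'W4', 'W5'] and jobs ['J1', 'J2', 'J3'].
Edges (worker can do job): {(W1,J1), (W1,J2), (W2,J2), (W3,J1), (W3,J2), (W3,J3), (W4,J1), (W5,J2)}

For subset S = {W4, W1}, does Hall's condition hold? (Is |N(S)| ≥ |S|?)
Yes: |N(S)| = 2, |S| = 2

Subset S = {W4, W1}
Neighbors N(S) = {J1, J2}

|N(S)| = 2, |S| = 2
Hall's condition: |N(S)| ≥ |S| is satisfied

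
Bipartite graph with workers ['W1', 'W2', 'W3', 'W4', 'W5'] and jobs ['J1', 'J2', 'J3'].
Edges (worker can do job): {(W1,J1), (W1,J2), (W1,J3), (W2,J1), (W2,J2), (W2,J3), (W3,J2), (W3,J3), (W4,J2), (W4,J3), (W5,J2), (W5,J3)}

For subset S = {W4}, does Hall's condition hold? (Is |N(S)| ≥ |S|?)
Yes: |N(S)| = 2, |S| = 1

Subset S = {W4}
Neighbors N(S) = {J2, J3}

|N(S)| = 2, |S| = 1
Hall's condition: |N(S)| ≥ |S| is satisfied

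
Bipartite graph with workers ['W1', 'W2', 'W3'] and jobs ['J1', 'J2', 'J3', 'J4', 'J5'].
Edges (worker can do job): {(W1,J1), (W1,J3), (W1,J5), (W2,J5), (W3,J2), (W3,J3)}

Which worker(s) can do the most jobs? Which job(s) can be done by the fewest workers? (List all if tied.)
Most versatile: W1 (3 jobs); Least covered: J4 (0 workers)

Worker degrees (jobs they can do): W1:3, W2:1, W3:2
Job degrees (workers who can do it): J1:1, J2:1, J3:2, J4:0, J5:2

Maximum worker degree is 3, achieved by: W1
Minimum job degree is 0, achieved by: J4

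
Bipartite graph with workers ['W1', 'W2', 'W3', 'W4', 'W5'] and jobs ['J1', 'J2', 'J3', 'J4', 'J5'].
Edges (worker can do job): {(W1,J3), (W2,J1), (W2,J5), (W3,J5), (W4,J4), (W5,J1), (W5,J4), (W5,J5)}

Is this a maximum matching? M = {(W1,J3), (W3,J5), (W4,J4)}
No, size 3 is not maximum

Proposed matching has size 3.
Maximum matching size for this graph: 4.

This is NOT maximum - can be improved to size 4.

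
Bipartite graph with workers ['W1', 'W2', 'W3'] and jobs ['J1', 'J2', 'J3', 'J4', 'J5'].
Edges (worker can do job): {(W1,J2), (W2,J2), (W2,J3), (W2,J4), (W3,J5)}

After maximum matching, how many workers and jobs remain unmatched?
Unmatched: 0 workers, 2 jobs

Maximum matching size: 3
Workers: 3 total, 3 matched, 0 unmatched
Jobs: 5 total, 3 matched, 2 unmatched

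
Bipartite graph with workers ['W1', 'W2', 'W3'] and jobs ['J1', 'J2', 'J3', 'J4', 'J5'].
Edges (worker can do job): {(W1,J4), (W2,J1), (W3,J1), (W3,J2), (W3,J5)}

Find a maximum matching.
Matching: {(W1,J4), (W2,J1), (W3,J5)}

Maximum matching (size 3):
  W1 → J4
  W2 → J1
  W3 → J5

Each worker is assigned to at most one job, and each job to at most one worker.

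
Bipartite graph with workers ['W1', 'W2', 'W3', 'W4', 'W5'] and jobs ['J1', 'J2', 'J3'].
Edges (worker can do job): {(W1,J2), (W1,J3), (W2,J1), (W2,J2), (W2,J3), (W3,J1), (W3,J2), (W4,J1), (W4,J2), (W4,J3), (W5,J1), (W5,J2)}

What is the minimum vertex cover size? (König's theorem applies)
Minimum vertex cover size = 3

By König's theorem: in bipartite graphs,
min vertex cover = max matching = 3

Maximum matching has size 3, so minimum vertex cover also has size 3.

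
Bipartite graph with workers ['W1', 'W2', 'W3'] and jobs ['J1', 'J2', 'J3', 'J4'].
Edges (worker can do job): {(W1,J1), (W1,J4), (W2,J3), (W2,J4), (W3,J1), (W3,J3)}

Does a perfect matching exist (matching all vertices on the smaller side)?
Yes, perfect matching exists (size 3)

Perfect matching: {(W1,J4), (W2,J3), (W3,J1)}
All 3 vertices on the smaller side are matched.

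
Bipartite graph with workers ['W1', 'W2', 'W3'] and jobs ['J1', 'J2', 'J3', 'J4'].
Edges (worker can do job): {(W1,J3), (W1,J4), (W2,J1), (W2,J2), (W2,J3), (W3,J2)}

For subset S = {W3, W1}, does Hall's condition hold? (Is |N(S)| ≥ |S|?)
Yes: |N(S)| = 3, |S| = 2

Subset S = {W3, W1}
Neighbors N(S) = {J2, J3, J4}

|N(S)| = 3, |S| = 2
Hall's condition: |N(S)| ≥ |S| is satisfied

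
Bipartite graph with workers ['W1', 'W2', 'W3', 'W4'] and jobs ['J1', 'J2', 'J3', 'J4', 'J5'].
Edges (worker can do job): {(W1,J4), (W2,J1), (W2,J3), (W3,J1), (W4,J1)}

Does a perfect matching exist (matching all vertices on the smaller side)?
No, maximum matching has size 3 < 4

Maximum matching has size 3, need 4 for perfect matching.
Unmatched workers: ['W3']
Unmatched jobs: ['J5', 'J2']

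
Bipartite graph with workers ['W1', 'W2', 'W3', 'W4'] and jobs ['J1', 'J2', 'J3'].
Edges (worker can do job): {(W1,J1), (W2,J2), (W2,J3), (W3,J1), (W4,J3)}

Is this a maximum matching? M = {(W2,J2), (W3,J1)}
No, size 2 is not maximum

Proposed matching has size 2.
Maximum matching size for this graph: 3.

This is NOT maximum - can be improved to size 3.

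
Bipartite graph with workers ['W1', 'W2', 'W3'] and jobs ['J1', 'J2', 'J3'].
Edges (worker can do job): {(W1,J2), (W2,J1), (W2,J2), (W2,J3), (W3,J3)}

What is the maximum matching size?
Maximum matching size = 3

Maximum matching: {(W1,J2), (W2,J1), (W3,J3)}
Size: 3

This assigns 3 workers to 3 distinct jobs.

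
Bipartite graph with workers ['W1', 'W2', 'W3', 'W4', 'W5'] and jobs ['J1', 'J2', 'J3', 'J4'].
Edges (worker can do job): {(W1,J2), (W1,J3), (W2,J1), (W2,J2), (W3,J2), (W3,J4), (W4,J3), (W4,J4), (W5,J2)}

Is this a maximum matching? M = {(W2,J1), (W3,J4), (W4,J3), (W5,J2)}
Yes, size 4 is maximum

Proposed matching has size 4.
Maximum matching size for this graph: 4.

This is a maximum matching.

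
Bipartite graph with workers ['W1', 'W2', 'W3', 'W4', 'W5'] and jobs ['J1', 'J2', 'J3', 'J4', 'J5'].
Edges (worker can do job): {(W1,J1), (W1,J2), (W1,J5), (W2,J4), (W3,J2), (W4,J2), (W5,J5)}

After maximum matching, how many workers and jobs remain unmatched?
Unmatched: 1 workers, 1 jobs

Maximum matching size: 4
Workers: 5 total, 4 matched, 1 unmatched
Jobs: 5 total, 4 matched, 1 unmatched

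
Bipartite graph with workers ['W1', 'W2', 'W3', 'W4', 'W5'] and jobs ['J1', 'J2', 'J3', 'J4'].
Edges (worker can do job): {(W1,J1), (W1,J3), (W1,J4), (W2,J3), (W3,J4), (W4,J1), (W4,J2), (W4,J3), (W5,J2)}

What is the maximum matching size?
Maximum matching size = 4

Maximum matching: {(W1,J3), (W3,J4), (W4,J1), (W5,J2)}
Size: 4

This assigns 4 workers to 4 distinct jobs.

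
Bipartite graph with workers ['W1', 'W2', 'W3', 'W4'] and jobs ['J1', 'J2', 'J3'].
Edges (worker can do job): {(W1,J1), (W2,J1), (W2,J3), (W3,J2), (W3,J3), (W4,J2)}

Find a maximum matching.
Matching: {(W1,J1), (W3,J3), (W4,J2)}

Maximum matching (size 3):
  W1 → J1
  W3 → J3
  W4 → J2

Each worker is assigned to at most one job, and each job to at most one worker.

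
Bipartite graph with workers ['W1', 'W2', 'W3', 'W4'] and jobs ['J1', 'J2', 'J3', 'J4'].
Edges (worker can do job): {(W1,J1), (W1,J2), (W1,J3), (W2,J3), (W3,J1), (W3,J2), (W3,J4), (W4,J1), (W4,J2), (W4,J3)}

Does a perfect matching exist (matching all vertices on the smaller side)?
Yes, perfect matching exists (size 4)

Perfect matching: {(W1,J2), (W2,J3), (W3,J4), (W4,J1)}
All 4 vertices on the smaller side are matched.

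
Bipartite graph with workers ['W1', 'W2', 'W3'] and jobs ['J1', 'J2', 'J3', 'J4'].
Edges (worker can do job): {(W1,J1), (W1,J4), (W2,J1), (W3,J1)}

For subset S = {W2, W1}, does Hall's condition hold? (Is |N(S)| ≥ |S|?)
Yes: |N(S)| = 2, |S| = 2

Subset S = {W2, W1}
Neighbors N(S) = {J1, J4}

|N(S)| = 2, |S| = 2
Hall's condition: |N(S)| ≥ |S| is satisfied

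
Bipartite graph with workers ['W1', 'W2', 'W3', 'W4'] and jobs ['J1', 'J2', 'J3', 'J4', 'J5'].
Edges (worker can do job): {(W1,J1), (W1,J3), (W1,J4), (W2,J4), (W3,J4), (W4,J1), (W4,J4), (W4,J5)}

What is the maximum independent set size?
Maximum independent set = 6

By König's theorem:
- Min vertex cover = Max matching = 3
- Max independent set = Total vertices - Min vertex cover
- Max independent set = 9 - 3 = 6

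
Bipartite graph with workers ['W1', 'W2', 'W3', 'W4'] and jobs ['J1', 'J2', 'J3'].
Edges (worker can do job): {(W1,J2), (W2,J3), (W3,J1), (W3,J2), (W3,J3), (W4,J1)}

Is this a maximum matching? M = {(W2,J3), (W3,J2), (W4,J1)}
Yes, size 3 is maximum

Proposed matching has size 3.
Maximum matching size for this graph: 3.

This is a maximum matching.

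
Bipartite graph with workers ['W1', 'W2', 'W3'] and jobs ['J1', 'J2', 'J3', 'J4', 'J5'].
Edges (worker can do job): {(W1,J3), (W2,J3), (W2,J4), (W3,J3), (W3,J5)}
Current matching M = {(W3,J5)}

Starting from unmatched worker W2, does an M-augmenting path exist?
Yes: W2 → J3

An M-augmenting path alternates non-matching / matching edges, starting and ending at unmatched vertices.
Path: W2 → J3
(J3 is unmatched in M, so the path is augmenting.)
Flipping edges along this path would increase |M| from 1 to 2.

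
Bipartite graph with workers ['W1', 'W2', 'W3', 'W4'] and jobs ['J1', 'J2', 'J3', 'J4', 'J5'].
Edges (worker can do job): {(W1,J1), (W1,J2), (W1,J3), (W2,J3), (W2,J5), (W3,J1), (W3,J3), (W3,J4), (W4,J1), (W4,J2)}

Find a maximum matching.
Matching: {(W1,J2), (W2,J5), (W3,J3), (W4,J1)}

Maximum matching (size 4):
  W1 → J2
  W2 → J5
  W3 → J3
  W4 → J1

Each worker is assigned to at most one job, and each job to at most one worker.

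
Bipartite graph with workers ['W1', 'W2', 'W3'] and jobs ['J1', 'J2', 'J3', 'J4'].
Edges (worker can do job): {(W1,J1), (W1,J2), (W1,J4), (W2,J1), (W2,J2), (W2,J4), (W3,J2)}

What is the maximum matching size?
Maximum matching size = 3

Maximum matching: {(W1,J1), (W2,J4), (W3,J2)}
Size: 3

This assigns 3 workers to 3 distinct jobs.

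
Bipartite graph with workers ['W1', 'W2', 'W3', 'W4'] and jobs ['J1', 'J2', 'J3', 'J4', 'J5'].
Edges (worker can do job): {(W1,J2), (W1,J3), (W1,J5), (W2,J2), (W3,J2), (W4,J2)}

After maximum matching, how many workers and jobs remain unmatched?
Unmatched: 2 workers, 3 jobs

Maximum matching size: 2
Workers: 4 total, 2 matched, 2 unmatched
Jobs: 5 total, 2 matched, 3 unmatched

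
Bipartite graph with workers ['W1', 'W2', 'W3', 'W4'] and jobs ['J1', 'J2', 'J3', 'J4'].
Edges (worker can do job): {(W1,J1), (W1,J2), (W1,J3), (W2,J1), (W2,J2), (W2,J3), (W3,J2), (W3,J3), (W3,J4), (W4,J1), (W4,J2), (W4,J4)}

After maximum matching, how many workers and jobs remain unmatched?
Unmatched: 0 workers, 0 jobs

Maximum matching size: 4
Workers: 4 total, 4 matched, 0 unmatched
Jobs: 4 total, 4 matched, 0 unmatched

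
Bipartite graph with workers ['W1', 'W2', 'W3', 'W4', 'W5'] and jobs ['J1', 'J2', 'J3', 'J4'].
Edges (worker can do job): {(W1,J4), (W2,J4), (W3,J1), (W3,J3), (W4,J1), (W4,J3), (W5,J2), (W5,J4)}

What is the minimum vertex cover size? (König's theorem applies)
Minimum vertex cover size = 4

By König's theorem: in bipartite graphs,
min vertex cover = max matching = 4

Maximum matching has size 4, so minimum vertex cover also has size 4.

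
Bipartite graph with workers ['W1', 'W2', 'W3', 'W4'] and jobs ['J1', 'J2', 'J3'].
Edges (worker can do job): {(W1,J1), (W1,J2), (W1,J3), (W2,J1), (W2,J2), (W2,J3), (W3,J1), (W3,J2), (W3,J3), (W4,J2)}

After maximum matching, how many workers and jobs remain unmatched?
Unmatched: 1 workers, 0 jobs

Maximum matching size: 3
Workers: 4 total, 3 matched, 1 unmatched
Jobs: 3 total, 3 matched, 0 unmatched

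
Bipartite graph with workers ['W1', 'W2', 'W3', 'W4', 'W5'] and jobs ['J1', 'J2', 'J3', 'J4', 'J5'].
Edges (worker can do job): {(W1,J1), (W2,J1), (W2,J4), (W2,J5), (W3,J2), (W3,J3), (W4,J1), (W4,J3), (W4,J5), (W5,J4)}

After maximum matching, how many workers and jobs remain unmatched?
Unmatched: 0 workers, 0 jobs

Maximum matching size: 5
Workers: 5 total, 5 matched, 0 unmatched
Jobs: 5 total, 5 matched, 0 unmatched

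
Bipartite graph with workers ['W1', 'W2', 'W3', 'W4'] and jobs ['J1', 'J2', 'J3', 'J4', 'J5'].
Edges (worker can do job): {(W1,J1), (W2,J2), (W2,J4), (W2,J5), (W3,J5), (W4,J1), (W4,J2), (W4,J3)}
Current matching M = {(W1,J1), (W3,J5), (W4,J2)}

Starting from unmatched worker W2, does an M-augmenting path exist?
Yes: W2 → J4

An M-augmenting path alternates non-matching / matching edges, starting and ending at unmatched vertices.
Path: W2 → J4
(J4 is unmatched in M, so the path is augmenting.)
Flipping edges along this path would increase |M| from 3 to 4.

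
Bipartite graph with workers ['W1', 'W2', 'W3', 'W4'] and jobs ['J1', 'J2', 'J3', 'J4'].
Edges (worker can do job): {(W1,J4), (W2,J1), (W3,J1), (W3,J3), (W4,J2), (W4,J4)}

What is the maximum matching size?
Maximum matching size = 4

Maximum matching: {(W1,J4), (W2,J1), (W3,J3), (W4,J2)}
Size: 4

This assigns 4 workers to 4 distinct jobs.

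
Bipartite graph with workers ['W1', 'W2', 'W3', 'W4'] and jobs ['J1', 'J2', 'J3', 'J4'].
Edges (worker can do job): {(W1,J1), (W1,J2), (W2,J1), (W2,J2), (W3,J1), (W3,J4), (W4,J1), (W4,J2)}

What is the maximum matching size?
Maximum matching size = 3

Maximum matching: {(W1,J1), (W3,J4), (W4,J2)}
Size: 3

This assigns 3 workers to 3 distinct jobs.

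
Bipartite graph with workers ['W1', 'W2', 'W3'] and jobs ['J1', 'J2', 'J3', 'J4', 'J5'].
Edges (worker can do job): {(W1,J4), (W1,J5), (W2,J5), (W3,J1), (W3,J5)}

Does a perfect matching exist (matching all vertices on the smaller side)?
Yes, perfect matching exists (size 3)

Perfect matching: {(W1,J4), (W2,J5), (W3,J1)}
All 3 vertices on the smaller side are matched.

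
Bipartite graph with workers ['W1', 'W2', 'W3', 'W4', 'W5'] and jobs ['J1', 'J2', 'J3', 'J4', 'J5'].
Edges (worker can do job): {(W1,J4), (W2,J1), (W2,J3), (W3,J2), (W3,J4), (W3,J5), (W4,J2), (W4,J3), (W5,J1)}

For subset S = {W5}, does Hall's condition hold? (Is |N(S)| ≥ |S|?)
Yes: |N(S)| = 1, |S| = 1

Subset S = {W5}
Neighbors N(S) = {J1}

|N(S)| = 1, |S| = 1
Hall's condition: |N(S)| ≥ |S| is satisfied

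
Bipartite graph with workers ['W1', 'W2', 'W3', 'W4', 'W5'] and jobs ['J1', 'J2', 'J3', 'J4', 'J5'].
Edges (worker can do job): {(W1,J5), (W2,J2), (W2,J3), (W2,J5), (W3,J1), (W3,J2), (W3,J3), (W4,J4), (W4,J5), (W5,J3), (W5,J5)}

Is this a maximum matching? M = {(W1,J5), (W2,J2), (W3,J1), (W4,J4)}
No, size 4 is not maximum

Proposed matching has size 4.
Maximum matching size for this graph: 5.

This is NOT maximum - can be improved to size 5.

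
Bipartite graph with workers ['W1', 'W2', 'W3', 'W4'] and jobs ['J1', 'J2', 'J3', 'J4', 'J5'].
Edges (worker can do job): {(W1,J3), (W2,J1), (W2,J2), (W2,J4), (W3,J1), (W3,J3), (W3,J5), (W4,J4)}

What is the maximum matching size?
Maximum matching size = 4

Maximum matching: {(W1,J3), (W2,J2), (W3,J1), (W4,J4)}
Size: 4

This assigns 4 workers to 4 distinct jobs.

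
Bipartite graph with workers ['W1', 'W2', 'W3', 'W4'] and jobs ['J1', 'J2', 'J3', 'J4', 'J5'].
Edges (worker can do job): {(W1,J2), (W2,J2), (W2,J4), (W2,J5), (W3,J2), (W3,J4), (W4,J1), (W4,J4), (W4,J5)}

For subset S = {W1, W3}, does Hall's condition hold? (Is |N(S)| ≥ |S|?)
Yes: |N(S)| = 2, |S| = 2

Subset S = {W1, W3}
Neighbors N(S) = {J2, J4}

|N(S)| = 2, |S| = 2
Hall's condition: |N(S)| ≥ |S| is satisfied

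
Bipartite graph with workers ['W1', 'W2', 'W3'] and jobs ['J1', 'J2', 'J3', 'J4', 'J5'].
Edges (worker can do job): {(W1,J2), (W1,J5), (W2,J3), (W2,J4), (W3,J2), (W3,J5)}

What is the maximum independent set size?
Maximum independent set = 5

By König's theorem:
- Min vertex cover = Max matching = 3
- Max independent set = Total vertices - Min vertex cover
- Max independent set = 8 - 3 = 5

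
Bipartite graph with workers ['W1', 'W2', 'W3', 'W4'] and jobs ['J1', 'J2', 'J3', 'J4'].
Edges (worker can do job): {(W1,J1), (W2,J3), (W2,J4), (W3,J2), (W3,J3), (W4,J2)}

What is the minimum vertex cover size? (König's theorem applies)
Minimum vertex cover size = 4

By König's theorem: in bipartite graphs,
min vertex cover = max matching = 4

Maximum matching has size 4, so minimum vertex cover also has size 4.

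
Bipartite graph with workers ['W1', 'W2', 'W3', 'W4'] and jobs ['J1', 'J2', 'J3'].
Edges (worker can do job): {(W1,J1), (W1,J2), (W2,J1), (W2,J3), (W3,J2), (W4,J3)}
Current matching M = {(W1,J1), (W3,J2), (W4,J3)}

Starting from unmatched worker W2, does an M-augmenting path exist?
No augmenting path from W2

Alternating search from W2 reaches jobs: {J1, J2, J3}.
Every reachable job is already matched in M, and following those matched edges back to workers exposes no further unvisited jobs.
No M-augmenting path from W2 exists.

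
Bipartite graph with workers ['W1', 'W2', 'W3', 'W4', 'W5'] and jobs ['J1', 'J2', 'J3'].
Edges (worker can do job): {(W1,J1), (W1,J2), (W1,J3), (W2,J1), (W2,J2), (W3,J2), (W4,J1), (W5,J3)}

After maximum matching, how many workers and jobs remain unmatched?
Unmatched: 2 workers, 0 jobs

Maximum matching size: 3
Workers: 5 total, 3 matched, 2 unmatched
Jobs: 3 total, 3 matched, 0 unmatched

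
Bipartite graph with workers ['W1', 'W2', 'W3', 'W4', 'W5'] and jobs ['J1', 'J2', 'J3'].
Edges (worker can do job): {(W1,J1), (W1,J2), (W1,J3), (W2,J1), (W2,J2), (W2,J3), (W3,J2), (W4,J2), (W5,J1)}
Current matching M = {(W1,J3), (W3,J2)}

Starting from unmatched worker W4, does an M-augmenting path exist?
No augmenting path from W4

Alternating search from W4 reaches jobs: {J2}.
Every reachable job is already matched in M, and following those matched edges back to workers exposes no further unvisited jobs.
No M-augmenting path from W4 exists.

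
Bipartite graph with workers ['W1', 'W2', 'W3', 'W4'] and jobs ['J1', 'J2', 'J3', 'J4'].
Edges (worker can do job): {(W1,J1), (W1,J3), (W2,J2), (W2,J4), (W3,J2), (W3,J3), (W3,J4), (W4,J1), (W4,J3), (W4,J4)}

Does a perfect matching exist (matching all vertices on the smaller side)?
Yes, perfect matching exists (size 4)

Perfect matching: {(W1,J3), (W2,J2), (W3,J4), (W4,J1)}
All 4 vertices on the smaller side are matched.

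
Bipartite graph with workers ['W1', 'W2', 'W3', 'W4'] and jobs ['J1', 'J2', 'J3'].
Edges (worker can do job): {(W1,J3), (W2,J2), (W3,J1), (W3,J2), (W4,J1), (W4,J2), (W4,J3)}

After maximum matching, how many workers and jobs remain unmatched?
Unmatched: 1 workers, 0 jobs

Maximum matching size: 3
Workers: 4 total, 3 matched, 1 unmatched
Jobs: 3 total, 3 matched, 0 unmatched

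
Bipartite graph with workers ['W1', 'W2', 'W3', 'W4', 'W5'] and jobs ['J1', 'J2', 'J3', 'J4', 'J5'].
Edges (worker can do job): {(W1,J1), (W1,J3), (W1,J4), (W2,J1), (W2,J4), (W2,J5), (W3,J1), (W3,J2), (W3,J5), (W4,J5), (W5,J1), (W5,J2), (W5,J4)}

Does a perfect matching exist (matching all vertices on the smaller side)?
Yes, perfect matching exists (size 5)

Perfect matching: {(W1,J3), (W2,J4), (W3,J1), (W4,J5), (W5,J2)}
All 5 vertices on the smaller side are matched.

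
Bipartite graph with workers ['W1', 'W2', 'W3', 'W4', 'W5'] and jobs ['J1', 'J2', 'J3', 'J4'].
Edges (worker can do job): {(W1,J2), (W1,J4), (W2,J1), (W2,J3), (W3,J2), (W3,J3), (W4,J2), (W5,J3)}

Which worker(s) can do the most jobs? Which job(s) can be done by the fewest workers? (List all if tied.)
Most versatile: W1, W2, W3 (2 jobs); Least covered: J1, J4 (1 workers)

Worker degrees (jobs they can do): W1:2, W2:2, W3:2, W4:1, W5:1
Job degrees (workers who can do it): J1:1, J2:3, J3:3, J4:1

Maximum worker degree is 2, achieved by: W1, W2, W3
Minimum job degree is 1, achieved by: J1, J4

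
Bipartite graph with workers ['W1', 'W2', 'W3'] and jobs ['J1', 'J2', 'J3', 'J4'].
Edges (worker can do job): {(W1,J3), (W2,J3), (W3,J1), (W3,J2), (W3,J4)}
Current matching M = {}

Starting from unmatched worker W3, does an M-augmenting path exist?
Yes: W3 → J1

An M-augmenting path alternates non-matching / matching edges, starting and ending at unmatched vertices.
Path: W3 → J1
(J1 is unmatched in M, so the path is augmenting.)
Flipping edges along this path would increase |M| from 0 to 1.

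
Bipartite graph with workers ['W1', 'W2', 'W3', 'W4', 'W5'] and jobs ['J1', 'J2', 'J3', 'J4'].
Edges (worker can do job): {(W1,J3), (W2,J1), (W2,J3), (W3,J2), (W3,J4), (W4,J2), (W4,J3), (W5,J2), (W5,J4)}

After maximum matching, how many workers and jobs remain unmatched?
Unmatched: 1 workers, 0 jobs

Maximum matching size: 4
Workers: 5 total, 4 matched, 1 unmatched
Jobs: 4 total, 4 matched, 0 unmatched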